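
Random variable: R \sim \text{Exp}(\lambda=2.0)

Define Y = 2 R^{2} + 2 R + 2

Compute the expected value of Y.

E[Y] = 2*E[R²] + 2*E[R] + 2
E[R] = 0.5
E[R²] = Var(R) + (E[R])² = 0.25 + 0.25 = 0.5
E[Y] = 2*0.5 + 2*0.5 + 2 = 4

4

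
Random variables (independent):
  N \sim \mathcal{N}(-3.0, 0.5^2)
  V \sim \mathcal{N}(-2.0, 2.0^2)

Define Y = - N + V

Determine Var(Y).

For independent RVs: Var(aX + bY) = a²Var(X) + b²Var(Y)
Var(N) = 0.25
Var(V) = 4
Var(Y) = (-1)²*0.25 + 1²*4
= 1*0.25 + 1*4 = 4.25

4.25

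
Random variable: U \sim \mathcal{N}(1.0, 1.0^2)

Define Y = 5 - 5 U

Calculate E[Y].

For Y = -5U + 5:
E[Y] = -5 * E[U] + 5
E[U] = 1.0 = 1
E[Y] = -5 * 1 + 5 = 0

0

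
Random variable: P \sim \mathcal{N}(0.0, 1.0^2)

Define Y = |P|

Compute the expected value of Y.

For X ~ N(0, 1.0²), E[|X|] = sigma * sqrt(2/pi)
= 1.0 * sqrt(2/pi) = 0.79788456

0.79788456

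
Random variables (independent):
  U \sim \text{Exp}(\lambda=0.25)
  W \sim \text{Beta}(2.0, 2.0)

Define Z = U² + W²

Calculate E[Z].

E[Z] = E[U²] + E[W²]
E[U²] = Var(U) + E[U]² = 16 + 16 = 32
E[W²] = Var(W) + E[W]² = 0.05 + 0.25 = 0.3
E[Z] = 32 + 0.3 = 32.3

32.3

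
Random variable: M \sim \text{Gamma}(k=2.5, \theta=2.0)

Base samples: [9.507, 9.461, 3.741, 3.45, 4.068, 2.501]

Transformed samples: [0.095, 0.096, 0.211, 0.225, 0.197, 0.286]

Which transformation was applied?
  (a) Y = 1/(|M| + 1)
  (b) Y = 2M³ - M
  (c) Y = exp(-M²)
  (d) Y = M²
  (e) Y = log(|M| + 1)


Checking option (a) Y = 1/(|M| + 1):
  M = 9.507 -> Y = 0.095 ✓
  M = 9.461 -> Y = 0.096 ✓
  M = 3.741 -> Y = 0.211 ✓
All samples match this transformation.

(a) 1/(|M| + 1)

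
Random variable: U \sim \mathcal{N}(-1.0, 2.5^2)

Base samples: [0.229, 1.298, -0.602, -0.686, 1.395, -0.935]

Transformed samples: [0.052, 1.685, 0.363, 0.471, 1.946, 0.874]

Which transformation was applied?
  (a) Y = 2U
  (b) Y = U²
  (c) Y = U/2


Checking option (b) Y = U²:
  U = 0.229 -> Y = 0.052 ✓
  U = 1.298 -> Y = 1.685 ✓
  U = -0.602 -> Y = 0.363 ✓
All samples match this transformation.

(b) U²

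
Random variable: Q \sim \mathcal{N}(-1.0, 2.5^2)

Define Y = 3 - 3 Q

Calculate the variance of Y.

For Y = aQ + b: Var(Y) = a² * Var(Q)
Var(Q) = 2.5^2 = 6.25
Var(Y) = (-3)² * 6.25 = 9 * 6.25 = 56.25

56.25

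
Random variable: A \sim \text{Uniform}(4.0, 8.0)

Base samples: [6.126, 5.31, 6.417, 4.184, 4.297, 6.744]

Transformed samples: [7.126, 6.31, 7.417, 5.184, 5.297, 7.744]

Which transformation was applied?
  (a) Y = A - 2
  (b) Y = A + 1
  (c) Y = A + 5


Checking option (b) Y = A + 1:
  A = 6.126 -> Y = 7.126 ✓
  A = 5.31 -> Y = 6.31 ✓
  A = 6.417 -> Y = 7.417 ✓
All samples match this transformation.

(b) A + 1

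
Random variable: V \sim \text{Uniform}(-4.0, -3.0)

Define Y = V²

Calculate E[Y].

E[V²] = Var(V) + (E[V])² = 0.083333333 + 12.25 = 12.333333

12.333333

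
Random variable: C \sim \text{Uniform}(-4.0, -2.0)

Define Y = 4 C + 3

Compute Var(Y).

For Y = aC + b: Var(Y) = a² * Var(C)
Var(C) = (-2 + 4)^2/12 = 0.33333333
Var(Y) = 4² * 0.33333333 = 16 * 0.33333333 = 5.3333333

5.3333333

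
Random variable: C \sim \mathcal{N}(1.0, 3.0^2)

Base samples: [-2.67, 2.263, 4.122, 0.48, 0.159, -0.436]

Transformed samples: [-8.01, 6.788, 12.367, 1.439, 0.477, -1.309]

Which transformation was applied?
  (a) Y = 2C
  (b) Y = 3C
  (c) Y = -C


Checking option (b) Y = 3C:
  C = -2.67 -> Y = -8.01 ✓
  C = 2.263 -> Y = 6.788 ✓
  C = 4.122 -> Y = 12.367 ✓
All samples match this transformation.

(b) 3C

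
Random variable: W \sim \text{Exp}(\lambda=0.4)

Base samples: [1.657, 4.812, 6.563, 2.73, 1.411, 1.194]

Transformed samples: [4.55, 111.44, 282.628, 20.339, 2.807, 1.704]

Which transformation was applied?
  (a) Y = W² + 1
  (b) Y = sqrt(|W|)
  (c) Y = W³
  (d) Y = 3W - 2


Checking option (c) Y = W³:
  W = 1.657 -> Y = 4.55 ✓
  W = 4.812 -> Y = 111.44 ✓
  W = 6.563 -> Y = 282.628 ✓
All samples match this transformation.

(c) W³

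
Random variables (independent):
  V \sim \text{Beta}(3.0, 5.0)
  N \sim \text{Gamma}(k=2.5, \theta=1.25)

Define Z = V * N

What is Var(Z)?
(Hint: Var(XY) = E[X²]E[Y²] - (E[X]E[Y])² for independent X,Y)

Var(XY) = E[X²]E[Y²] - (E[X]E[Y])²
E[V] = 0.375, Var(V) = 0.026041667
E[N] = 3.125, Var(N) = 3.90625
E[V²] = 0.026041667 + 0.375² = 0.16666667
E[N²] = 3.90625 + 3.125² = 13.671875
Var(Z) = 0.16666667*13.671875 - (0.375*3.125)²
= 2.2786458 - 1.373291 = 0.90535482

0.90535482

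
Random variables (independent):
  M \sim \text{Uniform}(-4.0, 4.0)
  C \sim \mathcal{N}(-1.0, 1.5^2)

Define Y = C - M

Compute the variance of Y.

For independent RVs: Var(aX + bY) = a²Var(X) + b²Var(Y)
Var(M) = 5.3333333
Var(C) = 2.25
Var(Y) = (-1)²*5.3333333 + 1²*2.25
= 1*5.3333333 + 1*2.25 = 7.5833333

7.5833333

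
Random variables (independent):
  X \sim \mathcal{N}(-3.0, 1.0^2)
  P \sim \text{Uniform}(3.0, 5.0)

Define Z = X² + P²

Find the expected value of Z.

E[Z] = E[X²] + E[P²]
E[X²] = Var(X) + E[X]² = 1 + 9 = 10
E[P²] = Var(P) + E[P]² = 0.33333333 + 16 = 16.333333
E[Z] = 10 + 16.333333 = 26.333333

26.333333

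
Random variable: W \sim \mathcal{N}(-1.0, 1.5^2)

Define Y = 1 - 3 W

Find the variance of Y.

For Y = aW + b: Var(Y) = a² * Var(W)
Var(W) = 1.5^2 = 2.25
Var(Y) = (-3)² * 2.25 = 9 * 2.25 = 20.25

20.25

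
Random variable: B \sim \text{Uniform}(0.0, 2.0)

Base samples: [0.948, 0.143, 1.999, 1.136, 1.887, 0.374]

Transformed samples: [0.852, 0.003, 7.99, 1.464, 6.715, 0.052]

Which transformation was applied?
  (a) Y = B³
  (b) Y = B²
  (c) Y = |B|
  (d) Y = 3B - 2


Checking option (a) Y = B³:
  B = 0.948 -> Y = 0.852 ✓
  B = 0.143 -> Y = 0.003 ✓
  B = 1.999 -> Y = 7.99 ✓
All samples match this transformation.

(a) B³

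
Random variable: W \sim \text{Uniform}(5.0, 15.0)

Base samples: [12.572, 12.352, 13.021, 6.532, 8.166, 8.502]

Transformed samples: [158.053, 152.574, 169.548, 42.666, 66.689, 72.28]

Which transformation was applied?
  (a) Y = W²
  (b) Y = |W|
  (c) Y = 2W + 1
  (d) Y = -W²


Checking option (a) Y = W²:
  W = 12.572 -> Y = 158.053 ✓
  W = 12.352 -> Y = 152.574 ✓
  W = 13.021 -> Y = 169.548 ✓
All samples match this transformation.

(a) W²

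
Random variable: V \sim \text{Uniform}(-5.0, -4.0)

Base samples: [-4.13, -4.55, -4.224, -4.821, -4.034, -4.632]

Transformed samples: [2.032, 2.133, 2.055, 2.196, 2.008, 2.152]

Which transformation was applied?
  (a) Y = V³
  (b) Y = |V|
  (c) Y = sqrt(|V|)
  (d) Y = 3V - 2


Checking option (c) Y = sqrt(|V|):
  V = -4.13 -> Y = 2.032 ✓
  V = -4.55 -> Y = 2.133 ✓
  V = -4.224 -> Y = 2.055 ✓
All samples match this transformation.

(c) sqrt(|V|)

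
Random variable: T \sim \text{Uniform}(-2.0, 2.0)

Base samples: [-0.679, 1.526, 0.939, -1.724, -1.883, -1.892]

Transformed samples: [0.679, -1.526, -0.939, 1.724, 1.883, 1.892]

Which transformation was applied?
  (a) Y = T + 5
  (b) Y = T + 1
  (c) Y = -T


Checking option (c) Y = -T:
  T = -0.679 -> Y = 0.679 ✓
  T = 1.526 -> Y = -1.526 ✓
  T = 0.939 -> Y = -0.939 ✓
All samples match this transformation.

(c) -T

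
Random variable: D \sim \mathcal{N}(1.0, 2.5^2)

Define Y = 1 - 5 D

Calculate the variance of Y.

For Y = aD + b: Var(Y) = a² * Var(D)
Var(D) = 2.5^2 = 6.25
Var(Y) = (-5)² * 6.25 = 25 * 6.25 = 156.25

156.25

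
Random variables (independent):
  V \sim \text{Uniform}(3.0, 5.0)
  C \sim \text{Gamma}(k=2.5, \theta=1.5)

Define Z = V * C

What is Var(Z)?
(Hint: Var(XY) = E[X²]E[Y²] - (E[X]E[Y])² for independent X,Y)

Var(XY) = E[X²]E[Y²] - (E[X]E[Y])²
E[V] = 4, Var(V) = 0.33333333
E[C] = 3.75, Var(C) = 5.625
E[V²] = 0.33333333 + 4² = 16.333333
E[C²] = 5.625 + 3.75² = 19.6875
Var(Z) = 16.333333*19.6875 - (4*3.75)²
= 321.5625 - 225 = 96.5625

96.5625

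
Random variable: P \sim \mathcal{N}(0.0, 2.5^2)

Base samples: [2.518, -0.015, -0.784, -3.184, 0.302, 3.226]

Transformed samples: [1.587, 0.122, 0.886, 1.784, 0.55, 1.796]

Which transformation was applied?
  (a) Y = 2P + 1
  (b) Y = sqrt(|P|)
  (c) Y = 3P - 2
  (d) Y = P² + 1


Checking option (b) Y = sqrt(|P|):
  P = 2.518 -> Y = 1.587 ✓
  P = -0.015 -> Y = 0.122 ✓
  P = -0.784 -> Y = 0.886 ✓
All samples match this transformation.

(b) sqrt(|P|)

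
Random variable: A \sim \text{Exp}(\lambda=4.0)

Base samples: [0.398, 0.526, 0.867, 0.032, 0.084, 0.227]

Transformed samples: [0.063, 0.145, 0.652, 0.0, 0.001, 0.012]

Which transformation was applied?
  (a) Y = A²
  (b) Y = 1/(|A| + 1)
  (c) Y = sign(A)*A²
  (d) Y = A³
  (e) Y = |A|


Checking option (d) Y = A³:
  A = 0.398 -> Y = 0.063 ✓
  A = 0.526 -> Y = 0.145 ✓
  A = 0.867 -> Y = 0.652 ✓
All samples match this transformation.

(d) A³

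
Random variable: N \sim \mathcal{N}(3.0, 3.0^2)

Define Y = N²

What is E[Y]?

E[N²] = Var(N) + (E[N])² = 9 + 9 = 18

18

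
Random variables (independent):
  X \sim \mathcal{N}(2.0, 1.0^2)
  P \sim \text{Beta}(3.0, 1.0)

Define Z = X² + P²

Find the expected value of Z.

E[Z] = E[X²] + E[P²]
E[X²] = Var(X) + E[X]² = 1 + 4 = 5
E[P²] = Var(P) + E[P]² = 0.0375 + 0.5625 = 0.6
E[Z] = 5 + 0.6 = 5.6

5.6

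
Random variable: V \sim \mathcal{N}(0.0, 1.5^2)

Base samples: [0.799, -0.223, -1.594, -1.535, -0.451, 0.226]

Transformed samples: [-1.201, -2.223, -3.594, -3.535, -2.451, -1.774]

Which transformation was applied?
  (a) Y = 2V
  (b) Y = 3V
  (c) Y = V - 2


Checking option (c) Y = V - 2:
  V = 0.799 -> Y = -1.201 ✓
  V = -0.223 -> Y = -2.223 ✓
  V = -1.594 -> Y = -3.594 ✓
All samples match this transformation.

(c) V - 2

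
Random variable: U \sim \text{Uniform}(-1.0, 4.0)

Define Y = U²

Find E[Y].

E[U²] = Var(U) + (E[U])² = 2.0833333 + 2.25 = 4.3333333

4.3333333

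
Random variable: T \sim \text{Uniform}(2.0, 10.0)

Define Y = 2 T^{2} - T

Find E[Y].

E[Y] = 2*E[T²] - 1*E[T]
E[T] = 6
E[T²] = Var(T) + (E[T])² = 5.3333333 + 36 = 41.333333
E[Y] = 2*41.333333 - 1*6 = 76.666667

76.666667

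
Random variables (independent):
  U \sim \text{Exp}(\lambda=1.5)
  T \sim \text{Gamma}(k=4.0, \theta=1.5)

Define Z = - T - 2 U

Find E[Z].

E[Z] = -2*E[U] - 1*E[T]
E[U] = 0.66666667
E[T] = 6
E[Z] = -2*0.66666667 - 1*6 = -7.3333333

-7.3333333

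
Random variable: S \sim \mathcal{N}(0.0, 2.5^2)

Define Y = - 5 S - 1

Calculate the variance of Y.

For Y = aS + b: Var(Y) = a² * Var(S)
Var(S) = 2.5^2 = 6.25
Var(Y) = (-5)² * 6.25 = 25 * 6.25 = 156.25

156.25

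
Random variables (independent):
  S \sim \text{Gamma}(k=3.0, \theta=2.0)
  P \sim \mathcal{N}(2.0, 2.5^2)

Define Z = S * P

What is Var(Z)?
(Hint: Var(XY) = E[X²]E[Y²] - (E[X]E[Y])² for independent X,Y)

Var(XY) = E[X²]E[Y²] - (E[X]E[Y])²
E[S] = 6, Var(S) = 12
E[P] = 2, Var(P) = 6.25
E[S²] = 12 + 6² = 48
E[P²] = 6.25 + 2² = 10.25
Var(Z) = 48*10.25 - (6*2)²
= 492 - 144 = 348

348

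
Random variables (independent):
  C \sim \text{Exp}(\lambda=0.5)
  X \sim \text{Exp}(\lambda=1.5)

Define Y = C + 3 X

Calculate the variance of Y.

For independent RVs: Var(aX + bY) = a²Var(X) + b²Var(Y)
Var(C) = 4
Var(X) = 0.44444444
Var(Y) = 1²*4 + 3²*0.44444444
= 1*4 + 9*0.44444444 = 8

8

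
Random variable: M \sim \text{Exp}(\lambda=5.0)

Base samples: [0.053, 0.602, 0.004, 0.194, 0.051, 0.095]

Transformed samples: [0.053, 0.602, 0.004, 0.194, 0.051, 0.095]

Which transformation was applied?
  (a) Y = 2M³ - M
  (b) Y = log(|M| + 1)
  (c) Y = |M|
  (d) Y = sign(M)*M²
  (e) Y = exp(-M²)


Checking option (c) Y = |M|:
  M = 0.053 -> Y = 0.053 ✓
  M = 0.602 -> Y = 0.602 ✓
  M = 0.004 -> Y = 0.004 ✓
All samples match this transformation.

(c) |M|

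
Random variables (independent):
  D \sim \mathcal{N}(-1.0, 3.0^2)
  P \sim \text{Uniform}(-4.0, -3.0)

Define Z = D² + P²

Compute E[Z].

E[Z] = E[D²] + E[P²]
E[D²] = Var(D) + E[D]² = 9 + 1 = 10
E[P²] = Var(P) + E[P]² = 0.083333333 + 12.25 = 12.333333
E[Z] = 10 + 12.333333 = 22.333333

22.333333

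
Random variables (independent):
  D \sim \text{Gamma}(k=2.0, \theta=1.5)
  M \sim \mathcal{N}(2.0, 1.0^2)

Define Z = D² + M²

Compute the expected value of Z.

E[Z] = E[D²] + E[M²]
E[D²] = Var(D) + E[D]² = 4.5 + 9 = 13.5
E[M²] = Var(M) + E[M]² = 1 + 4 = 5
E[Z] = 13.5 + 5 = 18.5

18.5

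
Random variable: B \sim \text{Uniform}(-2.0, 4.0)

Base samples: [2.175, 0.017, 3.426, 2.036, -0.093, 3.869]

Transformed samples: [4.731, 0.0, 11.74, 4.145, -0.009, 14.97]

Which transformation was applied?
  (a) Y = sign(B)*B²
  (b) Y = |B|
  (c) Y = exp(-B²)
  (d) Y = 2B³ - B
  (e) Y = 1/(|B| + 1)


Checking option (a) Y = sign(B)*B²:
  B = 2.175 -> Y = 4.731 ✓
  B = 0.017 -> Y = 0.0 ✓
  B = 3.426 -> Y = 11.74 ✓
All samples match this transformation.

(a) sign(B)*B²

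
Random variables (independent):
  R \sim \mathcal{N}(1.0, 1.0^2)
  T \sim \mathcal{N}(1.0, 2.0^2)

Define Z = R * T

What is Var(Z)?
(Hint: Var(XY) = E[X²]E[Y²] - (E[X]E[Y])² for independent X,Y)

Var(XY) = E[X²]E[Y²] - (E[X]E[Y])²
E[R] = 1, Var(R) = 1
E[T] = 1, Var(T) = 4
E[R²] = 1 + 1² = 2
E[T²] = 4 + 1² = 5
Var(Z) = 2*5 - (1*1)²
= 10 - 1 = 9

9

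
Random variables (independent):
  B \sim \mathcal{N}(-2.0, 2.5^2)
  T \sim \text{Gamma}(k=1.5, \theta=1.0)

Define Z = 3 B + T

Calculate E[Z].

E[Z] = 3*E[B] + 1*E[T]
E[B] = -2
E[T] = 1.5
E[Z] = 3*(-2) + 1*1.5 = -4.5

-4.5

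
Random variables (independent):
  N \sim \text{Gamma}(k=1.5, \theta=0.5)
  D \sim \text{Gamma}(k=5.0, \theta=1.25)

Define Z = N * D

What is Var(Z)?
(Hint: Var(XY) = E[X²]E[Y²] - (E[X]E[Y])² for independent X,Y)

Var(XY) = E[X²]E[Y²] - (E[X]E[Y])²
E[N] = 0.75, Var(N) = 0.375
E[D] = 6.25, Var(D) = 7.8125
E[N²] = 0.375 + 0.75² = 0.9375
E[D²] = 7.8125 + 6.25² = 46.875
Var(Z) = 0.9375*46.875 - (0.75*6.25)²
= 43.945312 - 21.972656 = 21.972656

21.972656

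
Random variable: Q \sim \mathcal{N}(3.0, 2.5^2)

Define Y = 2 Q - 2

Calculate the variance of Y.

For Y = aQ + b: Var(Y) = a² * Var(Q)
Var(Q) = 2.5^2 = 6.25
Var(Y) = 2² * 6.25 = 4 * 6.25 = 25

25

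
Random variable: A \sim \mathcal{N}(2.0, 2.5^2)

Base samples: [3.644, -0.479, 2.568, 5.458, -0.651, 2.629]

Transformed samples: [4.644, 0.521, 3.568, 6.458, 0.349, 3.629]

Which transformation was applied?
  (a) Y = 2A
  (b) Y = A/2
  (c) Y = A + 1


Checking option (c) Y = A + 1:
  A = 3.644 -> Y = 4.644 ✓
  A = -0.479 -> Y = 0.521 ✓
  A = 2.568 -> Y = 3.568 ✓
All samples match this transformation.

(c) A + 1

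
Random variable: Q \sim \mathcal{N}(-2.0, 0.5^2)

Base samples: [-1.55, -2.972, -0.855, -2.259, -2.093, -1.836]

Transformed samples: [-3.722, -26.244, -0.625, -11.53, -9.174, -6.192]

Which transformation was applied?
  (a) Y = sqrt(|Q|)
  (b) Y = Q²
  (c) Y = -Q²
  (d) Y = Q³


Checking option (d) Y = Q³:
  Q = -1.55 -> Y = -3.722 ✓
  Q = -2.972 -> Y = -26.244 ✓
  Q = -0.855 -> Y = -0.625 ✓
All samples match this transformation.

(d) Q³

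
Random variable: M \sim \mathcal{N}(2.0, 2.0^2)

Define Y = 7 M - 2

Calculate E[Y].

For Y = 7M - 2:
E[Y] = 7 * E[M] - 2
E[M] = 2.0 = 2
E[Y] = 7 * 2 - 2 = 12

12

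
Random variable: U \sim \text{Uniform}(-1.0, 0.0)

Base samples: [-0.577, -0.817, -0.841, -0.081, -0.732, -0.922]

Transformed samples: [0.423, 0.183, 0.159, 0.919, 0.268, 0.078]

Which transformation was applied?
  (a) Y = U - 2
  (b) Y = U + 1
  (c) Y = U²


Checking option (b) Y = U + 1:
  U = -0.577 -> Y = 0.423 ✓
  U = -0.817 -> Y = 0.183 ✓
  U = -0.841 -> Y = 0.159 ✓
All samples match this transformation.

(b) U + 1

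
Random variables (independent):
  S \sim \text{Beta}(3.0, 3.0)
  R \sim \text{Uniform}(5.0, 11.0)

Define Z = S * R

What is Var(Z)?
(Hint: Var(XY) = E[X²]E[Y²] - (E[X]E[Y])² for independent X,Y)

Var(XY) = E[X²]E[Y²] - (E[X]E[Y])²
E[S] = 0.5, Var(S) = 0.035714286
E[R] = 8, Var(R) = 3
E[S²] = 0.035714286 + 0.5² = 0.28571429
E[R²] = 3 + 8² = 67
Var(Z) = 0.28571429*67 - (0.5*8)²
= 19.142857 - 16 = 3.1428571

3.1428571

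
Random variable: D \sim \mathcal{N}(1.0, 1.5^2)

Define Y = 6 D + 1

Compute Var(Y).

For Y = aD + b: Var(Y) = a² * Var(D)
Var(D) = 1.5^2 = 2.25
Var(Y) = 6² * 2.25 = 36 * 2.25 = 81

81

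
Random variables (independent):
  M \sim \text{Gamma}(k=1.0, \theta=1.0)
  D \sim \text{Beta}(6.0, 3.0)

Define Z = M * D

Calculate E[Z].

For independent RVs: E[XY] = E[X]*E[Y]
E[M] = 1
E[D] = 0.66666667
E[Z] = 1 * 0.66666667 = 0.66666667

0.66666667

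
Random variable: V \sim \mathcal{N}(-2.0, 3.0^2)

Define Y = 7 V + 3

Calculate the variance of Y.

For Y = aV + b: Var(Y) = a² * Var(V)
Var(V) = 3.0^2 = 9
Var(Y) = 7² * 9 = 49 * 9 = 441

441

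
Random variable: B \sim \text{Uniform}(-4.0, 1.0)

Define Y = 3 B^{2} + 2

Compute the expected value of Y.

E[Y] = 3*E[B²] + 2
E[B] = -1.5
E[B²] = Var(B) + (E[B])² = 2.0833333 + 2.25 = 4.3333333
E[Y] = 3*4.3333333 + 2 = 15

15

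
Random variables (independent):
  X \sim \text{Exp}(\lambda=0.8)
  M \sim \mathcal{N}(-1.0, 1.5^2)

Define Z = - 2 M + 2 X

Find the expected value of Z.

E[Z] = 2*E[X] - 2*E[M]
E[X] = 1.25
E[M] = -1
E[Z] = 2*1.25 - 2*(-1) = 4.5

4.5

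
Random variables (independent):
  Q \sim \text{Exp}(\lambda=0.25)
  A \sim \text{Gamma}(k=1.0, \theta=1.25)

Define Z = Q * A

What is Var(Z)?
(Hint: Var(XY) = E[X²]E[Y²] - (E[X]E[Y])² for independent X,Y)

Var(XY) = E[X²]E[Y²] - (E[X]E[Y])²
E[Q] = 4, Var(Q) = 16
E[A] = 1.25, Var(A) = 1.5625
E[Q²] = 16 + 4² = 32
E[A²] = 1.5625 + 1.25² = 3.125
Var(Z) = 32*3.125 - (4*1.25)²
= 100 - 25 = 75

75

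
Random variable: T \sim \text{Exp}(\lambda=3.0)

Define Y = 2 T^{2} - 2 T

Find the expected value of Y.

E[Y] = 2*E[T²] - 2*E[T]
E[T] = 0.33333333
E[T²] = Var(T) + (E[T])² = 0.11111111 + 0.11111111 = 0.22222222
E[Y] = 2*0.22222222 - 2*0.33333333 = -0.22222222

-0.22222222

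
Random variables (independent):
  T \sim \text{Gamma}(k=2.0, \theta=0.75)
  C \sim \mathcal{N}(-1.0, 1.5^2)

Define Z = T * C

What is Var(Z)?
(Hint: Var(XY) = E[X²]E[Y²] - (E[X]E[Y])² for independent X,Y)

Var(XY) = E[X²]E[Y²] - (E[X]E[Y])²
E[T] = 1.5, Var(T) = 1.125
E[C] = -1, Var(C) = 2.25
E[T²] = 1.125 + 1.5² = 3.375
E[C²] = 2.25 + (-1)² = 3.25
Var(Z) = 3.375*3.25 - (1.5*(-1))²
= 10.96875 - 2.25 = 8.71875

8.71875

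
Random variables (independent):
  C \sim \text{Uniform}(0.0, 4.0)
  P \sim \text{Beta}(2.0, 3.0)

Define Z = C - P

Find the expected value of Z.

E[Z] = 1*E[C] - 1*E[P]
E[C] = 2
E[P] = 0.4
E[Z] = 1*2 - 1*0.4 = 1.6

1.6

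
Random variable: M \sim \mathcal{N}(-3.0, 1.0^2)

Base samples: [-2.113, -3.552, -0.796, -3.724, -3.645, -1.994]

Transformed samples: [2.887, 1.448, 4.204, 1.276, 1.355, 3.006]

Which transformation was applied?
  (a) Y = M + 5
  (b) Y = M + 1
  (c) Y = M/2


Checking option (a) Y = M + 5:
  M = -2.113 -> Y = 2.887 ✓
  M = -3.552 -> Y = 1.448 ✓
  M = -0.796 -> Y = 4.204 ✓
All samples match this transformation.

(a) M + 5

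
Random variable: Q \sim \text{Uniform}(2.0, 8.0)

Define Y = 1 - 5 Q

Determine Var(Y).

For Y = aQ + b: Var(Y) = a² * Var(Q)
Var(Q) = (8 - 2)^2/12 = 3
Var(Y) = (-5)² * 3 = 25 * 3 = 75

75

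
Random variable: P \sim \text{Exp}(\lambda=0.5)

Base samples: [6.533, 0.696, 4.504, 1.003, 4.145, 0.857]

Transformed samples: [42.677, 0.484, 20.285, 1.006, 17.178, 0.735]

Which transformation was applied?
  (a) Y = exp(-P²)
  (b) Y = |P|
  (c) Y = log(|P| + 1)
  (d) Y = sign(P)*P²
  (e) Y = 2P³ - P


Checking option (d) Y = sign(P)*P²:
  P = 6.533 -> Y = 42.677 ✓
  P = 0.696 -> Y = 0.484 ✓
  P = 4.504 -> Y = 20.285 ✓
All samples match this transformation.

(d) sign(P)*P²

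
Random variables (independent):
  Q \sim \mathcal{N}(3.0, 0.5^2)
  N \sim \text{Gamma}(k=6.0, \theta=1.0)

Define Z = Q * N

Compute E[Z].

For independent RVs: E[XY] = E[X]*E[Y]
E[Q] = 3
E[N] = 6
E[Z] = 3 * 6 = 18

18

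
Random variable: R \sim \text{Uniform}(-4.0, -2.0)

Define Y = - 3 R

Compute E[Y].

For Y = -3R:
E[Y] = -3 * E[R]
E[R] = (-4 - 2)/2 = -3
E[Y] = -3 * (-3) = 9

9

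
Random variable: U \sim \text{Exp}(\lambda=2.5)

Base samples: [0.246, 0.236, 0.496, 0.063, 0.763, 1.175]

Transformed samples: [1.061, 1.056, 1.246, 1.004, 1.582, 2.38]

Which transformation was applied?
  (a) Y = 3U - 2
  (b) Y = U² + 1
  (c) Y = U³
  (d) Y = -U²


Checking option (b) Y = U² + 1:
  U = 0.246 -> Y = 1.061 ✓
  U = 0.236 -> Y = 1.056 ✓
  U = 0.496 -> Y = 1.246 ✓
All samples match this transformation.

(b) U² + 1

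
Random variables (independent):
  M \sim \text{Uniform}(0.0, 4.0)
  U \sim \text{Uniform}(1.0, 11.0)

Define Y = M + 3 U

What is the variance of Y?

For independent RVs: Var(aX + bY) = a²Var(X) + b²Var(Y)
Var(M) = 1.3333333
Var(U) = 8.3333333
Var(Y) = 1²*1.3333333 + 3²*8.3333333
= 1*1.3333333 + 9*8.3333333 = 76.333333

76.333333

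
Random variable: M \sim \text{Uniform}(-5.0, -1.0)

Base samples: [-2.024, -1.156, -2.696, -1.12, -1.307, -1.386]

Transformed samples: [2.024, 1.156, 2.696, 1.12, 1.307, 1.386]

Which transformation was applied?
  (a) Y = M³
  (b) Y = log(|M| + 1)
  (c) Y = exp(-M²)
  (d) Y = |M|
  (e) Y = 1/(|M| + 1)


Checking option (d) Y = |M|:
  M = -2.024 -> Y = 2.024 ✓
  M = -1.156 -> Y = 1.156 ✓
  M = -2.696 -> Y = 2.696 ✓
All samples match this transformation.

(d) |M|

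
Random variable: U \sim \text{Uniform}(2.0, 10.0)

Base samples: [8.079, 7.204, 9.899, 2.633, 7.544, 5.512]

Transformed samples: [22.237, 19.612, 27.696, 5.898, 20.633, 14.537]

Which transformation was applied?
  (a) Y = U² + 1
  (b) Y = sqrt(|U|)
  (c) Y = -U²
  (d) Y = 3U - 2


Checking option (d) Y = 3U - 2:
  U = 8.079 -> Y = 22.237 ✓
  U = 7.204 -> Y = 19.612 ✓
  U = 9.899 -> Y = 27.696 ✓
All samples match this transformation.

(d) 3U - 2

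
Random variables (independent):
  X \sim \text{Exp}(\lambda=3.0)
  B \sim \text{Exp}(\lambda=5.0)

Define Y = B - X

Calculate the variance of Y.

For independent RVs: Var(aX + bY) = a²Var(X) + b²Var(Y)
Var(X) = 0.11111111
Var(B) = 0.04
Var(Y) = (-1)²*0.11111111 + 1²*0.04
= 1*0.11111111 + 1*0.04 = 0.15111111

0.15111111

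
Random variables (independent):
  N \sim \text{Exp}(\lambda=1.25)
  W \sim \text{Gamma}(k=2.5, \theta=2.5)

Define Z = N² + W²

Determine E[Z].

E[Z] = E[N²] + E[W²]
E[N²] = Var(N) + E[N]² = 0.64 + 0.64 = 1.28
E[W²] = Var(W) + E[W]² = 15.625 + 39.0625 = 54.6875
E[Z] = 1.28 + 54.6875 = 55.9675

55.9675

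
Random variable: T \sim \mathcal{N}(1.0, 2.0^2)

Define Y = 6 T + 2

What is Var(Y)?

For Y = aT + b: Var(Y) = a² * Var(T)
Var(T) = 2.0^2 = 4
Var(Y) = 6² * 4 = 36 * 4 = 144

144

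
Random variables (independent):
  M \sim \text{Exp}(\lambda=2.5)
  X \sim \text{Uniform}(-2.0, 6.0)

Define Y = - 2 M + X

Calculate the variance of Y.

For independent RVs: Var(aX + bY) = a²Var(X) + b²Var(Y)
Var(M) = 0.16
Var(X) = 5.3333333
Var(Y) = (-2)²*0.16 + 1²*5.3333333
= 4*0.16 + 1*5.3333333 = 5.9733333

5.9733333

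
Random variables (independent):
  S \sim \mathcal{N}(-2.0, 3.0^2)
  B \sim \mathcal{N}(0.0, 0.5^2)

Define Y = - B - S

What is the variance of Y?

For independent RVs: Var(aX + bY) = a²Var(X) + b²Var(Y)
Var(S) = 9
Var(B) = 0.25
Var(Y) = (-1)²*9 + (-1)²*0.25
= 1*9 + 1*0.25 = 9.25

9.25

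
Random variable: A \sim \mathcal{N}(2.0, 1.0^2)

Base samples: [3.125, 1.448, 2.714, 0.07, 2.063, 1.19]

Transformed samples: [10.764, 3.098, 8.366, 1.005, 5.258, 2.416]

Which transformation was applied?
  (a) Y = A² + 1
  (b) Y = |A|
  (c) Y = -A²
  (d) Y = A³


Checking option (a) Y = A² + 1:
  A = 3.125 -> Y = 10.764 ✓
  A = 1.448 -> Y = 3.098 ✓
  A = 2.714 -> Y = 8.366 ✓
All samples match this transformation.

(a) A² + 1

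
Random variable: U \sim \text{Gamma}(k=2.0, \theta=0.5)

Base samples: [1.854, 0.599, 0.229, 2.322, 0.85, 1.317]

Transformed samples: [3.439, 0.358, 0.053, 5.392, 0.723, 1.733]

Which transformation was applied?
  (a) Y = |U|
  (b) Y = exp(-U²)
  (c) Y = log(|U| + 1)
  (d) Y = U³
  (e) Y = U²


Checking option (e) Y = U²:
  U = 1.854 -> Y = 3.439 ✓
  U = 0.599 -> Y = 0.358 ✓
  U = 0.229 -> Y = 0.053 ✓
All samples match this transformation.

(e) U²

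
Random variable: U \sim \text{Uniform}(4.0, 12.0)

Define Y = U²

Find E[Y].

Using E[X²] = Var(X) + (E[X])²:
E[U] = 8
Var(U) = (12 - 4)^2/12 = 5.3333333
E[U²] = 5.3333333 + 8² = 5.3333333 + 64 = 69.333333

69.333333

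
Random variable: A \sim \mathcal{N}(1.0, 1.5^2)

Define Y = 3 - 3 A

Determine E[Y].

For Y = -3A + 3:
E[Y] = -3 * E[A] + 3
E[A] = 1.0 = 1
E[Y] = -3 * 1 + 3 = 0

0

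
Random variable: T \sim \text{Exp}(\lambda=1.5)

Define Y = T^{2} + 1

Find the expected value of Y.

E[Y] = 1*E[T²] + 1
E[T] = 0.66666667
E[T²] = Var(T) + (E[T])² = 0.44444444 + 0.44444444 = 0.88888889
E[Y] = 1*0.88888889 + 1 = 1.8888889

1.8888889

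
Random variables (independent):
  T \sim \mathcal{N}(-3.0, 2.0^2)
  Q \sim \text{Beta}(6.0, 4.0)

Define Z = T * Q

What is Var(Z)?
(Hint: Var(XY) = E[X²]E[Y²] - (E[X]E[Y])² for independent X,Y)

Var(XY) = E[X²]E[Y²] - (E[X]E[Y])²
E[T] = -3, Var(T) = 4
E[Q] = 0.6, Var(Q) = 0.021818182
E[T²] = 4 + (-3)² = 13
E[Q²] = 0.021818182 + 0.6² = 0.38181818
Var(Z) = 13*0.38181818 - (-3*0.6)²
= 4.9636364 - 3.24 = 1.7236364

1.7236364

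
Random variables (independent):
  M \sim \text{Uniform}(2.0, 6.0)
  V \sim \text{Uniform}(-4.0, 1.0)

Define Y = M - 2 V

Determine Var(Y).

For independent RVs: Var(aX + bY) = a²Var(X) + b²Var(Y)
Var(M) = 1.3333333
Var(V) = 2.0833333
Var(Y) = 1²*1.3333333 + (-2)²*2.0833333
= 1*1.3333333 + 4*2.0833333 = 9.6666667

9.6666667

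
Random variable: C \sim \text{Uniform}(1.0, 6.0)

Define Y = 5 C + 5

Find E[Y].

For Y = 5C + 5:
E[Y] = 5 * E[C] + 5
E[C] = (1 + 6)/2 = 3.5
E[Y] = 5 * 3.5 + 5 = 22.5

22.5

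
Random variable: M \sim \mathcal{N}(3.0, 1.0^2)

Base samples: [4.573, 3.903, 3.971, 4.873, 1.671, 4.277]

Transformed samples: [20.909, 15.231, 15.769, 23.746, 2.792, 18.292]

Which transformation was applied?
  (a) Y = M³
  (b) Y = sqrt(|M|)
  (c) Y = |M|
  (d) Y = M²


Checking option (d) Y = M²:
  M = 4.573 -> Y = 20.909 ✓
  M = 3.903 -> Y = 15.231 ✓
  M = 3.971 -> Y = 15.769 ✓
All samples match this transformation.

(d) M²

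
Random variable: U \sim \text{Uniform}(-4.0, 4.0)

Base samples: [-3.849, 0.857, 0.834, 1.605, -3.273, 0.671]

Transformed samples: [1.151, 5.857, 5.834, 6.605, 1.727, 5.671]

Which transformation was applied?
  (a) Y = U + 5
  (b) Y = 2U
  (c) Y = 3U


Checking option (a) Y = U + 5:
  U = -3.849 -> Y = 1.151 ✓
  U = 0.857 -> Y = 5.857 ✓
  U = 0.834 -> Y = 5.834 ✓
All samples match this transformation.

(a) U + 5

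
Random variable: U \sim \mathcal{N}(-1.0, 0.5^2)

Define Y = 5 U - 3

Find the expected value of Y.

For Y = 5U - 3:
E[Y] = 5 * E[U] - 3
E[U] = -1.0 = -1
E[Y] = 5 * (-1) - 3 = -8

-8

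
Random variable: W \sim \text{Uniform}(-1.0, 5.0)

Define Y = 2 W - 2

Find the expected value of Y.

For Y = 2W - 2:
E[Y] = 2 * E[W] - 2
E[W] = (-1 + 5)/2 = 2
E[Y] = 2 * 2 - 2 = 2

2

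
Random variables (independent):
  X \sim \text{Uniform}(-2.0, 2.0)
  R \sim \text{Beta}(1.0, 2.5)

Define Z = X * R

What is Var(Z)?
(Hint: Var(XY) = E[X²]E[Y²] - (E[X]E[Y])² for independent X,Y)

Var(XY) = E[X²]E[Y²] - (E[X]E[Y])²
E[X] = 0, Var(X) = 1.3333333
E[R] = 0.28571429, Var(R) = 0.045351474
E[X²] = 1.3333333 + 0² = 1.3333333
E[R²] = 0.045351474 + 0.28571429² = 0.12698413
Var(Z) = 1.3333333*0.12698413 - (0*0.28571429)²
= 0.16931217 - 0 = 0.16931217

0.16931217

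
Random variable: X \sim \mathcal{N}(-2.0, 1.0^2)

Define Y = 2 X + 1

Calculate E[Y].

For Y = 2X + 1:
E[Y] = 2 * E[X] + 1
E[X] = -2.0 = -2
E[Y] = 2 * (-2) + 1 = -3

-3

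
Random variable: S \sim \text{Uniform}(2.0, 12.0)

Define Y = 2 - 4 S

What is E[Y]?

For Y = -4S + 2:
E[Y] = -4 * E[S] + 2
E[S] = (2 + 12)/2 = 7
E[Y] = -4 * 7 + 2 = -26

-26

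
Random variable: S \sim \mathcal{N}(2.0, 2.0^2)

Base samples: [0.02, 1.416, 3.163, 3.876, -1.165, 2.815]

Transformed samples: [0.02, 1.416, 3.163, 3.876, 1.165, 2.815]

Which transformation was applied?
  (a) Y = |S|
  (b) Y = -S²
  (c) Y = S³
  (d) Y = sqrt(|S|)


Checking option (a) Y = |S|:
  S = 0.02 -> Y = 0.02 ✓
  S = 1.416 -> Y = 1.416 ✓
  S = 3.163 -> Y = 3.163 ✓
All samples match this transformation.

(a) |S|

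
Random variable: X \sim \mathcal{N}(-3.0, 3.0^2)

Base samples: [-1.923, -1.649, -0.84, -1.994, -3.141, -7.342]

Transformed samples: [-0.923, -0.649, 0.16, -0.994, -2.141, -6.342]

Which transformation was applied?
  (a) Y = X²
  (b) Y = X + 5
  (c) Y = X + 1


Checking option (c) Y = X + 1:
  X = -1.923 -> Y = -0.923 ✓
  X = -1.649 -> Y = -0.649 ✓
  X = -0.84 -> Y = 0.16 ✓
All samples match this transformation.

(c) X + 1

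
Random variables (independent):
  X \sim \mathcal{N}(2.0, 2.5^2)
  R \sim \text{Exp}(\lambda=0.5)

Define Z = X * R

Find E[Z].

For independent RVs: E[XY] = E[X]*E[Y]
E[X] = 2
E[R] = 2
E[Z] = 2 * 2 = 4

4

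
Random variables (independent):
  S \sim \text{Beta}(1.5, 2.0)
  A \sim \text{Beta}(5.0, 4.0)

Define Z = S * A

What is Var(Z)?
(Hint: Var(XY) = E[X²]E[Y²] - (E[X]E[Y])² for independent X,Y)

Var(XY) = E[X²]E[Y²] - (E[X]E[Y])²
E[S] = 0.42857143, Var(S) = 0.054421769
E[A] = 0.55555556, Var(A) = 0.024691358
E[S²] = 0.054421769 + 0.42857143² = 0.23809524
E[A²] = 0.024691358 + 0.55555556² = 0.33333333
Var(Z) = 0.23809524*0.33333333 - (0.42857143*0.55555556)²
= 0.079365079 - 0.056689342 = 0.022675737

0.022675737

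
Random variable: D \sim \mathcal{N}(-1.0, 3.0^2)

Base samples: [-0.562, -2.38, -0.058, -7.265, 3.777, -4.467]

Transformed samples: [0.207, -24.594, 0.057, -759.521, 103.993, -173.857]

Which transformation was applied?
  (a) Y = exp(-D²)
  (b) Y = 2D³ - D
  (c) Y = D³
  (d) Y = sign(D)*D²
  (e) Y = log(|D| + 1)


Checking option (b) Y = 2D³ - D:
  D = -0.562 -> Y = 0.207 ✓
  D = -2.38 -> Y = -24.594 ✓
  D = -0.058 -> Y = 0.057 ✓
All samples match this transformation.

(b) 2D³ - D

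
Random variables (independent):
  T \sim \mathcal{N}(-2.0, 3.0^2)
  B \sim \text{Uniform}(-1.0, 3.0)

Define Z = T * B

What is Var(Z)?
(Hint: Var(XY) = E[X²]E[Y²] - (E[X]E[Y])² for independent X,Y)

Var(XY) = E[X²]E[Y²] - (E[X]E[Y])²
E[T] = -2, Var(T) = 9
E[B] = 1, Var(B) = 1.3333333
E[T²] = 9 + (-2)² = 13
E[B²] = 1.3333333 + 1² = 2.3333333
Var(Z) = 13*2.3333333 - (-2*1)²
= 30.333333 - 4 = 26.333333

26.333333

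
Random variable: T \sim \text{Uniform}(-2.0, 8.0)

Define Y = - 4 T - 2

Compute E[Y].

For Y = -4T - 2:
E[Y] = -4 * E[T] - 2
E[T] = (-2 + 8)/2 = 3
E[Y] = -4 * 3 - 2 = -14

-14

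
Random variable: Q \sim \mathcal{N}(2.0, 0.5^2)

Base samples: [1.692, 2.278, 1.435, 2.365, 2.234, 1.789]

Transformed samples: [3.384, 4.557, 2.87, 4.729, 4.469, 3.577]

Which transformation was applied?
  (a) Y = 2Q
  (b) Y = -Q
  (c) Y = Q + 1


Checking option (a) Y = 2Q:
  Q = 1.692 -> Y = 3.384 ✓
  Q = 2.278 -> Y = 4.557 ✓
  Q = 1.435 -> Y = 2.87 ✓
All samples match this transformation.

(a) 2Q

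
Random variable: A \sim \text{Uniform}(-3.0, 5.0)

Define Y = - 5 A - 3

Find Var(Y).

For Y = aA + b: Var(Y) = a² * Var(A)
Var(A) = (5 + 3)^2/12 = 5.3333333
Var(Y) = (-5)² * 5.3333333 = 25 * 5.3333333 = 133.33333

133.33333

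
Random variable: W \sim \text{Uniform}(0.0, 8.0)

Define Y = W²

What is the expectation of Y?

Using E[X²] = Var(X) + (E[X])²:
E[W] = 4
Var(W) = (8 - 0)^2/12 = 5.3333333
E[W²] = 5.3333333 + 4² = 5.3333333 + 16 = 21.333333

21.333333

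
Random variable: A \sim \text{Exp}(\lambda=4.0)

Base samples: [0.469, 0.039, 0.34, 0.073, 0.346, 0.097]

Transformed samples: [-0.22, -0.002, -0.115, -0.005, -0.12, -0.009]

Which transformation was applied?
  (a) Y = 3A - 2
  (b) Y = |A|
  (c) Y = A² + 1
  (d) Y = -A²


Checking option (d) Y = -A²:
  A = 0.469 -> Y = -0.22 ✓
  A = 0.039 -> Y = -0.002 ✓
  A = 0.34 -> Y = -0.115 ✓
All samples match this transformation.

(d) -A²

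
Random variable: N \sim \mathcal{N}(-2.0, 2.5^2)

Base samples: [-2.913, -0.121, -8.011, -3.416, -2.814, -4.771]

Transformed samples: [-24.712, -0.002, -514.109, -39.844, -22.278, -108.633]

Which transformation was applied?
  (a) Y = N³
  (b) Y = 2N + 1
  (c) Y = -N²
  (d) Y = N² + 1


Checking option (a) Y = N³:
  N = -2.913 -> Y = -24.712 ✓
  N = -0.121 -> Y = -0.002 ✓
  N = -8.011 -> Y = -514.109 ✓
All samples match this transformation.

(a) N³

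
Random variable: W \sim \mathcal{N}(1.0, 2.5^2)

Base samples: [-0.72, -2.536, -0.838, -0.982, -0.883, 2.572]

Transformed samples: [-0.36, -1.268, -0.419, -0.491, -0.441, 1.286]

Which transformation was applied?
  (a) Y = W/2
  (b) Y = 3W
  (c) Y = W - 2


Checking option (a) Y = W/2:
  W = -0.72 -> Y = -0.36 ✓
  W = -2.536 -> Y = -1.268 ✓
  W = -0.838 -> Y = -0.419 ✓
All samples match this transformation.

(a) W/2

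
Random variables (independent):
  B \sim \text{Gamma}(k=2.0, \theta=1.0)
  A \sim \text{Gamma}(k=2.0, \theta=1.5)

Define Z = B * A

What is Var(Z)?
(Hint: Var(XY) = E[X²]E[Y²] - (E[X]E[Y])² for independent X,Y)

Var(XY) = E[X²]E[Y²] - (E[X]E[Y])²
E[B] = 2, Var(B) = 2
E[A] = 3, Var(A) = 4.5
E[B²] = 2 + 2² = 6
E[A²] = 4.5 + 3² = 13.5
Var(Z) = 6*13.5 - (2*3)²
= 81 - 36 = 45

45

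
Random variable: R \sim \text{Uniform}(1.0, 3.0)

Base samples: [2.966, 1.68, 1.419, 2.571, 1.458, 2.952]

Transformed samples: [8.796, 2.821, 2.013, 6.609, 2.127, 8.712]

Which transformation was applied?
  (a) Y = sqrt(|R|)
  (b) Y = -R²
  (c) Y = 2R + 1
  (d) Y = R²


Checking option (d) Y = R²:
  R = 2.966 -> Y = 8.796 ✓
  R = 1.68 -> Y = 2.821 ✓
  R = 1.419 -> Y = 2.013 ✓
All samples match this transformation.

(d) R²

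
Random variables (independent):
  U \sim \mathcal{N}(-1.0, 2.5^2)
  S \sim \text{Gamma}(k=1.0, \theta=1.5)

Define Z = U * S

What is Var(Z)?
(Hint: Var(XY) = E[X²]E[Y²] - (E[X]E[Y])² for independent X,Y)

Var(XY) = E[X²]E[Y²] - (E[X]E[Y])²
E[U] = -1, Var(U) = 6.25
E[S] = 1.5, Var(S) = 2.25
E[U²] = 6.25 + (-1)² = 7.25
E[S²] = 2.25 + 1.5² = 4.5
Var(Z) = 7.25*4.5 - (-1*1.5)²
= 32.625 - 2.25 = 30.375

30.375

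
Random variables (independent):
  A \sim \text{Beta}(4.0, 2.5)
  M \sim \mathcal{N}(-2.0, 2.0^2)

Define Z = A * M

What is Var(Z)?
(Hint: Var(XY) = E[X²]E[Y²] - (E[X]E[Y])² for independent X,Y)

Var(XY) = E[X²]E[Y²] - (E[X]E[Y])²
E[A] = 0.61538462, Var(A) = 0.031558185
E[M] = -2, Var(M) = 4
E[A²] = 0.031558185 + 0.61538462² = 0.41025641
E[M²] = 4 + (-2)² = 8
Var(Z) = 0.41025641*8 - (0.61538462*(-2))²
= 3.2820513 - 1.5147929 = 1.7672584

1.7672584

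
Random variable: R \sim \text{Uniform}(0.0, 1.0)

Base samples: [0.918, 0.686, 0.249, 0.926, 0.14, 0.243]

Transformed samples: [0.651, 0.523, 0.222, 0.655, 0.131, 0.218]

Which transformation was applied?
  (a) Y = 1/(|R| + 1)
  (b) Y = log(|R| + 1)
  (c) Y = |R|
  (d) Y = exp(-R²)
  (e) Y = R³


Checking option (b) Y = log(|R| + 1):
  R = 0.918 -> Y = 0.651 ✓
  R = 0.686 -> Y = 0.523 ✓
  R = 0.249 -> Y = 0.222 ✓
All samples match this transformation.

(b) log(|R| + 1)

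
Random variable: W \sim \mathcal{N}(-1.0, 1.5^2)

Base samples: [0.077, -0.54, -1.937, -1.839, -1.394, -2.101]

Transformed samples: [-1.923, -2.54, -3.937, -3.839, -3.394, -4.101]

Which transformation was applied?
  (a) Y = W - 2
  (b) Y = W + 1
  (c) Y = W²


Checking option (a) Y = W - 2:
  W = 0.077 -> Y = -1.923 ✓
  W = -0.54 -> Y = -2.54 ✓
  W = -1.937 -> Y = -3.937 ✓
All samples match this transformation.

(a) W - 2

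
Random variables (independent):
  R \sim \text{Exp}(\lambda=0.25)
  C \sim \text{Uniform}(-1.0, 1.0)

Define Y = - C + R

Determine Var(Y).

For independent RVs: Var(aX + bY) = a²Var(X) + b²Var(Y)
Var(R) = 16
Var(C) = 0.33333333
Var(Y) = 1²*16 + (-1)²*0.33333333
= 1*16 + 1*0.33333333 = 16.333333

16.333333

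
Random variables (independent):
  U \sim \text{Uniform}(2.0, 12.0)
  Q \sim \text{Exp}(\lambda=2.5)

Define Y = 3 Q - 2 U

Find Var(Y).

For independent RVs: Var(aX + bY) = a²Var(X) + b²Var(Y)
Var(U) = 8.3333333
Var(Q) = 0.16
Var(Y) = (-2)²*8.3333333 + 3²*0.16
= 4*8.3333333 + 9*0.16 = 34.773333

34.773333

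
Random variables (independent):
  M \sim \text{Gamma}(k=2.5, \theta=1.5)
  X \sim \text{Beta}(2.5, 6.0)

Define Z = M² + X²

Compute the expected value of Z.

E[Z] = E[M²] + E[X²]
E[M²] = Var(M) + E[M]² = 5.625 + 14.0625 = 19.6875
E[X²] = Var(X) + E[X]² = 0.021853943 + 0.08650519 = 0.10835913
E[Z] = 19.6875 + 0.10835913 = 19.795859

19.795859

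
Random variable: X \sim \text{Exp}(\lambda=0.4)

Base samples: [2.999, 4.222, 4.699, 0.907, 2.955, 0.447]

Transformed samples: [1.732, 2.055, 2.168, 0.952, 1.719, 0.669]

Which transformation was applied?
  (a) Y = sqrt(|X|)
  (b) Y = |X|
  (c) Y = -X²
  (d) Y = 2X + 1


Checking option (a) Y = sqrt(|X|):
  X = 2.999 -> Y = 1.732 ✓
  X = 4.222 -> Y = 2.055 ✓
  X = 4.699 -> Y = 2.168 ✓
All samples match this transformation.

(a) sqrt(|X|)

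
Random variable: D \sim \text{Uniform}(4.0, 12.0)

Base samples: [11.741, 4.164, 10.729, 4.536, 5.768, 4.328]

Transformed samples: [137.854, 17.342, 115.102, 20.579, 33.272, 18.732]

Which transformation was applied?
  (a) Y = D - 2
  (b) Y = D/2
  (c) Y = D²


Checking option (c) Y = D²:
  D = 11.741 -> Y = 137.854 ✓
  D = 4.164 -> Y = 17.342 ✓
  D = 10.729 -> Y = 115.102 ✓
All samples match this transformation.

(c) D²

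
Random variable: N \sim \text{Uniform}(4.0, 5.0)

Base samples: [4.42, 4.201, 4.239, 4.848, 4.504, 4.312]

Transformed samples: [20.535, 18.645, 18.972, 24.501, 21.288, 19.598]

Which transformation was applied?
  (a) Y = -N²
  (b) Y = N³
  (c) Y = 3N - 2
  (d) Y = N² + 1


Checking option (d) Y = N² + 1:
  N = 4.42 -> Y = 20.535 ✓
  N = 4.201 -> Y = 18.645 ✓
  N = 4.239 -> Y = 18.972 ✓
All samples match this transformation.

(d) N² + 1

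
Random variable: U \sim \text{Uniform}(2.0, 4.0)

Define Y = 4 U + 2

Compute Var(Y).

For Y = aU + b: Var(Y) = a² * Var(U)
Var(U) = (4 - 2)^2/12 = 0.33333333
Var(Y) = 4² * 0.33333333 = 16 * 0.33333333 = 5.3333333

5.3333333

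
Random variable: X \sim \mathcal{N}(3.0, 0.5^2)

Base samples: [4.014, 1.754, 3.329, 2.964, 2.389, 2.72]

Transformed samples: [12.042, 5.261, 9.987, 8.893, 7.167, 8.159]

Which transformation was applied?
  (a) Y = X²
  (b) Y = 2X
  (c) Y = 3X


Checking option (c) Y = 3X:
  X = 4.014 -> Y = 12.042 ✓
  X = 1.754 -> Y = 5.261 ✓
  X = 3.329 -> Y = 9.987 ✓
All samples match this transformation.

(c) 3X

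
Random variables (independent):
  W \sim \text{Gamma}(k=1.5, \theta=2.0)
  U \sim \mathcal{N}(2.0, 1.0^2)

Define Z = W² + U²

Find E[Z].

E[Z] = E[W²] + E[U²]
E[W²] = Var(W) + E[W]² = 6 + 9 = 15
E[U²] = Var(U) + E[U]² = 1 + 4 = 5
E[Z] = 15 + 5 = 20

20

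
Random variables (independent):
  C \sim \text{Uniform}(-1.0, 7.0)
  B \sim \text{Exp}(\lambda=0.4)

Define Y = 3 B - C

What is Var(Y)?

For independent RVs: Var(aX + bY) = a²Var(X) + b²Var(Y)
Var(C) = 5.3333333
Var(B) = 6.25
Var(Y) = (-1)²*5.3333333 + 3²*6.25
= 1*5.3333333 + 9*6.25 = 61.583333

61.583333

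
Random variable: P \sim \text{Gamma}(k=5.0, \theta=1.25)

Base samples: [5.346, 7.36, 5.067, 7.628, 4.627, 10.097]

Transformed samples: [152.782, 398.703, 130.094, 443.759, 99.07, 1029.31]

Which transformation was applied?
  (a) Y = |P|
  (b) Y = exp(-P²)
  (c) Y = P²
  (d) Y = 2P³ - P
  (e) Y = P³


Checking option (e) Y = P³:
  P = 5.346 -> Y = 152.782 ✓
  P = 7.36 -> Y = 398.703 ✓
  P = 5.067 -> Y = 130.094 ✓
All samples match this transformation.

(e) P³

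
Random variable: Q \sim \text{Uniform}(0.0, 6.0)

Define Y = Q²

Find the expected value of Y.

E[Q²] = Var(Q) + (E[Q])² = 3 + 9 = 12

12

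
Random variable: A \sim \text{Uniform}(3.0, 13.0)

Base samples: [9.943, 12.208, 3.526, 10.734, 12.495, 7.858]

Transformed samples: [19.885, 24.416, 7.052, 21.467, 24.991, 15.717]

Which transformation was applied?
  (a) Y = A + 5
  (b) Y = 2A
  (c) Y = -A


Checking option (b) Y = 2A:
  A = 9.943 -> Y = 19.885 ✓
  A = 12.208 -> Y = 24.416 ✓
  A = 3.526 -> Y = 7.052 ✓
All samples match this transformation.

(b) 2A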